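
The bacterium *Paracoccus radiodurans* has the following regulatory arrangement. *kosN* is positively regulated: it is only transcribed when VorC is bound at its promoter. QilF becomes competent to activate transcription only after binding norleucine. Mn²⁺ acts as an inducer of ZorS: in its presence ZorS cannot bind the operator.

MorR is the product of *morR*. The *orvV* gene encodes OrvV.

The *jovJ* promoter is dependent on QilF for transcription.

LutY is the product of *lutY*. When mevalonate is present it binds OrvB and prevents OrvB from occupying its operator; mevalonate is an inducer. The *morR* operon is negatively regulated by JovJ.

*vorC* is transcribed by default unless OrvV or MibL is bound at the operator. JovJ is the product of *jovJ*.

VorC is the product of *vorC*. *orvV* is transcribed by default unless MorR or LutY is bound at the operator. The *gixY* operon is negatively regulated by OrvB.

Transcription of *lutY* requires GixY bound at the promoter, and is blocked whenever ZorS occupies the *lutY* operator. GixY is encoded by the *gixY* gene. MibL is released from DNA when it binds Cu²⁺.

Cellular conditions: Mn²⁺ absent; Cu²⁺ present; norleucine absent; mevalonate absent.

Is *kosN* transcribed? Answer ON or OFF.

ON

Norleucine is absent, so QilF is inactive.
Required activator QilF is absent, so *jovJ* is not transcribed.
So JovJ is not produced.
With no repressor bound, *morR* is transcribed.
So MorR is produced and active.
Mevalonate is absent, so OrvB is active.
With repressor OrvB bound, *gixY* is not transcribed.
So GixY is not produced.
Mn²⁺ is absent, so ZorS is active.
With repressor ZorS bound, *lutY* is not transcribed.
So LutY is not produced.
With repressor MorR bound, *orvV* is not transcribed.
So OrvV is not produced.
Cu²⁺ is present, so MibL is inactive.
With no repressor bound, *vorC* is transcribed.
So VorC is produced and active.
No repressor is bound and VorC is active, so *kosN* is transcribed.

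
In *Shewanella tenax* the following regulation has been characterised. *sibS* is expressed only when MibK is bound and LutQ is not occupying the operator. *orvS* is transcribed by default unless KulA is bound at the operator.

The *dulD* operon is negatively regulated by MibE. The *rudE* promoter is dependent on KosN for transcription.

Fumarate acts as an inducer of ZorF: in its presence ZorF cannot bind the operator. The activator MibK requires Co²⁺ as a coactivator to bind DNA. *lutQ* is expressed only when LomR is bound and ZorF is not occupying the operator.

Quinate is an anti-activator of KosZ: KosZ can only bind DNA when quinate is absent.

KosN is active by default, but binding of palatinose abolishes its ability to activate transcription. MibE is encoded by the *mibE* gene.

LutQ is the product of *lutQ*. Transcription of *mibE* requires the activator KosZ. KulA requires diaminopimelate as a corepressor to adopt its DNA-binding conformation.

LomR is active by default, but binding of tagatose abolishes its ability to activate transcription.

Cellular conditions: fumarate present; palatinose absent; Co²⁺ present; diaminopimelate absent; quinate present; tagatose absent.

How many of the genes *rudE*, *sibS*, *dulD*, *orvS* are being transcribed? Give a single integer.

Palatinose is absent, so KosN is active.
No repressor is bound and KosN is active, so *rudE* is transcribed.
→ *rudE* is ON.
Co²⁺ is present, so MibK is active.
Tagatose is absent, so LomR is active.
Fumarate is present, so ZorF is inactive.
No repressor is bound and LomR is active, so *lutQ* is transcribed.
So LutQ is produced and active.
With repressor LutQ bound, *sibS* is not transcribed.
→ *sibS* is OFF.
Quinate is present, so KosZ is inactive.
Required activator KosZ is absent, so *mibE* is not transcribed.
So MibE is not produced.
With no repressor bound, *dulD* is transcribed.
→ *dulD* is ON.
Diaminopimelate is absent, so KulA is inactive.
With no repressor bound, *orvS* is transcribed.
→ *orvS* is ON.
3 of the 4 genes are transcribed.

3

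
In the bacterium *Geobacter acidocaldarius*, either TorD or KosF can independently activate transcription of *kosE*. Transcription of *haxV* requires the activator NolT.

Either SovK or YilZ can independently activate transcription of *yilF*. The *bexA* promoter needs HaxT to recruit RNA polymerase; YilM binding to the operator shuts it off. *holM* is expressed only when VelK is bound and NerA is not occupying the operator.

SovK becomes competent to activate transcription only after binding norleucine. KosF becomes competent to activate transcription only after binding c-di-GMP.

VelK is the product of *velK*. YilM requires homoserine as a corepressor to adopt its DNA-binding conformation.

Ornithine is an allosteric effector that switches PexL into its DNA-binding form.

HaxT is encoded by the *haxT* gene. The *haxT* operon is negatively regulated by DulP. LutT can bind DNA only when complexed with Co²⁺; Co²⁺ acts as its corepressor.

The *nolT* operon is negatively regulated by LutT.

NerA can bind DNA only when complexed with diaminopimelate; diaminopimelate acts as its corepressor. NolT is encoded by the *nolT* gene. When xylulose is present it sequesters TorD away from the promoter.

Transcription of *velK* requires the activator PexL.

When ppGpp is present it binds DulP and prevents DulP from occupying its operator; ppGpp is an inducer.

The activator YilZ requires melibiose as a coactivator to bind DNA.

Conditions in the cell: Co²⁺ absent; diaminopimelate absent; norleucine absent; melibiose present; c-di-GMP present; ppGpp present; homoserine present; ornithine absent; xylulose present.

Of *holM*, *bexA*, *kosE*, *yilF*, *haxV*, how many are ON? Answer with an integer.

3

Diaminopimelate is absent, so NerA is inactive.
Ornithine is absent, so PexL is inactive.
Required activator PexL is absent, so *velK* is not transcribed.
So VelK is not produced.
Required activator VelK is absent, so *holM* is not transcribed.
→ *holM* is OFF.
Homoserine is present, so YilM is active.
ppGpp is present, so DulP is inactive.
With no repressor bound, *haxT* is transcribed.
So HaxT is produced and active.
With repressor YilM bound, *bexA* is not transcribed.
→ *bexA* is OFF.
Xylulose is present, so TorD is inactive.
c-di-GMP is present, so KosF is active.
Activator KosF is present, so *kosE* is transcribed.
→ *kosE* is ON.
Norleucine is absent, so SovK is inactive.
Melibiose is present, so YilZ is active.
Activator YilZ is present, so *yilF* is transcribed.
→ *yilF* is ON.
Co²⁺ is absent, so LutT is inactive.
With no repressor bound, *nolT* is transcribed.
So NolT is produced and active.
No repressor is bound and NolT is active, so *haxV* is transcribed.
→ *haxV* is ON.
3 of the 5 genes are transcribed.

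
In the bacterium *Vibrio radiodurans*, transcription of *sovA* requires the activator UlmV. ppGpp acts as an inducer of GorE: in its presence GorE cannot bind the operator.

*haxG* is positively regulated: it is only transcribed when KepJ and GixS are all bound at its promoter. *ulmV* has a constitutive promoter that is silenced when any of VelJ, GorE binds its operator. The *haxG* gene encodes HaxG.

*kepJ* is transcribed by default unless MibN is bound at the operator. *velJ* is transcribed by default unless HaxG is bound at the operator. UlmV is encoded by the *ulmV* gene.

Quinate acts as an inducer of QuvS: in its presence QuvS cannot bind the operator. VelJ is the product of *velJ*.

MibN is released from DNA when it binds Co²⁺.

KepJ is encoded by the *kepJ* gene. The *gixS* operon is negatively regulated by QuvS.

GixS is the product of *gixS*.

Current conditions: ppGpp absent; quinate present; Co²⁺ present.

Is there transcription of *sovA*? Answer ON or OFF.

Co²⁺ is present, so MibN is inactive.
With no repressor bound, *kepJ* is transcribed.
So KepJ is produced and active.
Quinate is present, so QuvS is inactive.
With no repressor bound, *gixS* is transcribed.
So GixS is produced and active.
No repressor is bound and KepJ and GixS are active, so *haxG* is transcribed.
So HaxG is produced and active.
With repressor HaxG bound, *velJ* is not transcribed.
So VelJ is not produced.
ppGpp is absent, so GorE is active.
With repressor GorE bound, *ulmV* is not transcribed.
So UlmV is not produced.
Required activator UlmV is absent, so *sovA* is not transcribed.

OFF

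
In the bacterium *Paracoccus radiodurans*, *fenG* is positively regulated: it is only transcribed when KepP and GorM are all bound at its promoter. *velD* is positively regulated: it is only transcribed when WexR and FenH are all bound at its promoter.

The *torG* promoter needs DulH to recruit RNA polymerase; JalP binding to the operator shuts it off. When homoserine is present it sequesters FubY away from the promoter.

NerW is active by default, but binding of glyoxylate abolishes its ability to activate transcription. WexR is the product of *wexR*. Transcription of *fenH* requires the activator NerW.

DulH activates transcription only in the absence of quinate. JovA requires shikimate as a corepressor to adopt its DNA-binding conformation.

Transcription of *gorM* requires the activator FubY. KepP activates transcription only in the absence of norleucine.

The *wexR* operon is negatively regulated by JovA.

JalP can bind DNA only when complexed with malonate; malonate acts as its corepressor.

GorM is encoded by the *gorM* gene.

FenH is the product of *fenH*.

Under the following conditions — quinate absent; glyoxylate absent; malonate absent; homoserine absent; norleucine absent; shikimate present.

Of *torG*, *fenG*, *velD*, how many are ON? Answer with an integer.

2

Quinate is absent, so DulH is active.
Malonate is absent, so JalP is inactive.
No repressor is bound and DulH is active, so *torG* is transcribed.
→ *torG* is ON.
Norleucine is absent, so KepP is active.
Homoserine is absent, so FubY is active.
No repressor is bound and FubY is active, so *gorM* is transcribed.
So GorM is produced and active.
No repressor is bound and KepP and GorM are active, so *fenG* is transcribed.
→ *fenG* is ON.
Shikimate is present, so JovA is active.
With repressor JovA bound, *wexR* is not transcribed.
So WexR is not produced.
Glyoxylate is absent, so NerW is active.
No repressor is bound and NerW is active, so *fenH* is transcribed.
So FenH is produced and active.
Required activator WexR is absent, so *velD* is not transcribed.
→ *velD* is OFF.
2 of the 3 genes are transcribed.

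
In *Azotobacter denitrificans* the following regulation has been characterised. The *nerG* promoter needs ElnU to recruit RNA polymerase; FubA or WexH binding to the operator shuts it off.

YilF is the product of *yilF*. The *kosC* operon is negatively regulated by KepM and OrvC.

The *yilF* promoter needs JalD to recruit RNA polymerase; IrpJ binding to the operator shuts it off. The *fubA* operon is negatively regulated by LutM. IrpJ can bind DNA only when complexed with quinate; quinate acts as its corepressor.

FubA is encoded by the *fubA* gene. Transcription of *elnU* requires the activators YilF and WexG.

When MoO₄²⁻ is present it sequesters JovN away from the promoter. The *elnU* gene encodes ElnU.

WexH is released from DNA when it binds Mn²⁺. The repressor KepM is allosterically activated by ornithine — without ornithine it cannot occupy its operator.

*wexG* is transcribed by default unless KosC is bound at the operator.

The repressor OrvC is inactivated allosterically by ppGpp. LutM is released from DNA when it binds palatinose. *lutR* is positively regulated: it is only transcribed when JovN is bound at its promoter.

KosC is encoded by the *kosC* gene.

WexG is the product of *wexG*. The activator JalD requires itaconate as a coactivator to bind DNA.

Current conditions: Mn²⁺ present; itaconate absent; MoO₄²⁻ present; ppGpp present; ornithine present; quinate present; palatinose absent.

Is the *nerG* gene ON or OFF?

Quinate is present, so IrpJ is active.
Itaconate is absent, so JalD is inactive.
With repressor IrpJ bound, *yilF* is not transcribed.
So YilF is not produced.
Ornithine is present, so KepM is active.
ppGpp is present, so OrvC is inactive.
With repressor KepM bound, *kosC* is not transcribed.
So KosC is not produced.
With no repressor bound, *wexG* is transcribed.
So WexG is produced and active.
Required activator YilF is absent, so *elnU* is not transcribed.
So ElnU is not produced.
Palatinose is absent, so LutM is active.
With repressor LutM bound, *fubA* is not transcribed.
So FubA is not produced.
Mn²⁺ is present, so WexH is inactive.
Required activator ElnU is absent, so *nerG* is not transcribed.

OFF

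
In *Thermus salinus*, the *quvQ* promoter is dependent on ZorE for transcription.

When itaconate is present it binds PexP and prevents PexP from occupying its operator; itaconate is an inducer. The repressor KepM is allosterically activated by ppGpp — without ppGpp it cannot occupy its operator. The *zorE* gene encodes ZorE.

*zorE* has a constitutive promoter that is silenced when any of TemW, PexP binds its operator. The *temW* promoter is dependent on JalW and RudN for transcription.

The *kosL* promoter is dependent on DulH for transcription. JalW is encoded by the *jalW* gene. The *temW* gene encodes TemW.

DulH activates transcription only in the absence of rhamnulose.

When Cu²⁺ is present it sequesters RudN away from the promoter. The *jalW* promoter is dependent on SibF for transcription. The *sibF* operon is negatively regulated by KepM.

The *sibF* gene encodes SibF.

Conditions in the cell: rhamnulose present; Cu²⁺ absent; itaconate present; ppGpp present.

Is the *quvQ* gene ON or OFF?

ON

ppGpp is present, so KepM is active.
With repressor KepM bound, *sibF* is not transcribed.
So SibF is not produced.
Required activator SibF is absent, so *jalW* is not transcribed.
So JalW is not produced.
Cu²⁺ is absent, so RudN is active.
Required activator JalW is absent, so *temW* is not transcribed.
So TemW is not produced.
Itaconate is present, so PexP is inactive.
With no repressor bound, *zorE* is transcribed.
So ZorE is produced and active.
No repressor is bound and ZorE is active, so *quvQ* is transcribed.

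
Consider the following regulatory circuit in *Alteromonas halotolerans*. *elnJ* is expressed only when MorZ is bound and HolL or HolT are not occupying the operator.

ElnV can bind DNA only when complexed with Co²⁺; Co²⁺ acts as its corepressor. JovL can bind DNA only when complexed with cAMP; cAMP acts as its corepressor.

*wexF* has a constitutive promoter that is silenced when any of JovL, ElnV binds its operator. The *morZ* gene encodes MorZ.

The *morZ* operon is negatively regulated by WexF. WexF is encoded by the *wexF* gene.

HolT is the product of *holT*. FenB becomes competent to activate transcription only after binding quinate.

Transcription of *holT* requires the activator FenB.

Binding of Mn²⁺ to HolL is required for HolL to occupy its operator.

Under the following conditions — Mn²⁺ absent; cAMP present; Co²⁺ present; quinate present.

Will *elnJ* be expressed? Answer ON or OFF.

Mn²⁺ is absent, so HolL is inactive.
cAMP is present, so JovL is active.
Co²⁺ is present, so ElnV is active.
With repressor JovL bound, *wexF* is not transcribed.
So WexF is not produced.
With no repressor bound, *morZ* is transcribed.
So MorZ is produced and active.
Quinate is present, so FenB is active.
No repressor is bound and FenB is active, so *holT* is transcribed.
So HolT is produced and active.
With repressor HolT bound, *elnJ* is not transcribed.

OFF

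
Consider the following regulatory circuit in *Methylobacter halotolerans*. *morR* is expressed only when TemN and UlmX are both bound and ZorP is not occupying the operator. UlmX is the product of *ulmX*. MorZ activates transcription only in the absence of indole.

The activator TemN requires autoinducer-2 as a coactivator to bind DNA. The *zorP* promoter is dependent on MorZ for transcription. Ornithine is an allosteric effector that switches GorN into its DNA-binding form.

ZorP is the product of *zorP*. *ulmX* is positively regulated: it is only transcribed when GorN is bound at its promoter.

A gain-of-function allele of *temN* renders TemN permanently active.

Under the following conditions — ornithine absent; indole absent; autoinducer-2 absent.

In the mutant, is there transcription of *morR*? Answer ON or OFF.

TemN is constitutively active in this strain.
Indole is absent, so MorZ is active.
No repressor is bound and MorZ is active, so *zorP* is transcribed.
So ZorP is produced and active.
Ornithine is absent, so GorN is inactive.
Required activator GorN is absent, so *ulmX* is not transcribed.
So UlmX is not produced.
With repressor ZorP bound, *morR* is not transcribed.

OFF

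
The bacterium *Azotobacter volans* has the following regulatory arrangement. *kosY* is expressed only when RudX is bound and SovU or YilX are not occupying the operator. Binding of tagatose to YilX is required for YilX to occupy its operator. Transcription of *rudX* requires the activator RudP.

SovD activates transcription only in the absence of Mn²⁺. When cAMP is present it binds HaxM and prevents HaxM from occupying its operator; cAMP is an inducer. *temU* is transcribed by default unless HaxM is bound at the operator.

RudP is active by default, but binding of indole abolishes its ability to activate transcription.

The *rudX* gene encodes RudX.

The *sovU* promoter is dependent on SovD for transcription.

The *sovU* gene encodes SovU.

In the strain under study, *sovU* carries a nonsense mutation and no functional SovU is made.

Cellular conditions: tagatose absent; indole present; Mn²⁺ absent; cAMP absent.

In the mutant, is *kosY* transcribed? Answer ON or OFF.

Indole is present, so RudP is inactive.
Required activator RudP is absent, so *rudX* is not transcribed.
So RudX is not produced.
SovU is non-functional in this strain, so it has no effect.
Tagatose is absent, so YilX is inactive.
Required activator RudX is absent, so *kosY* is not transcribed.

OFF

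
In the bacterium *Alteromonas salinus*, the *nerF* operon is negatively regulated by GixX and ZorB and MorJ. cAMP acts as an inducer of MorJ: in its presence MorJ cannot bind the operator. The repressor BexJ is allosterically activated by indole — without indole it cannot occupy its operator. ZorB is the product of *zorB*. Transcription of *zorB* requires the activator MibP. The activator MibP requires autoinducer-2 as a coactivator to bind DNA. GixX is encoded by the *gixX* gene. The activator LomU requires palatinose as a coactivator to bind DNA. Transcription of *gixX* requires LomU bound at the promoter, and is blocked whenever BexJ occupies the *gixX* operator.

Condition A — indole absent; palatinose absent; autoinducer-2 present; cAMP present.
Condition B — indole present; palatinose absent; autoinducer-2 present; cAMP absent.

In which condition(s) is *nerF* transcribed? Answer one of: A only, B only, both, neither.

Condition A:
Indole is absent, so BexJ is inactive.
Palatinose is absent, so LomU is inactive.
Required activator LomU is absent, so *gixX* is not transcribed.
So GixX is not produced.
Autoinducer-2 is present, so MibP is active.
No repressor is bound and MibP is active, so *zorB* is transcribed.
So ZorB is produced and active.
cAMP is present, so MorJ is inactive.
With repressor ZorB bound, *nerF* is not transcribed.
→ *nerF* is OFF in A.
Condition B:
Indole is present, so BexJ is active.
Palatinose is absent, so LomU is inactive.
With repressor BexJ bound, *gixX* is not transcribed.
So GixX is not produced.
Autoinducer-2 is present, so MibP is active.
No repressor is bound and MibP is active, so *zorB* is transcribed.
So ZorB is produced and active.
cAMP is absent, so MorJ is active.
With repressor ZorB bound, *nerF* is not transcribed.
→ *nerF* is OFF in B.

neither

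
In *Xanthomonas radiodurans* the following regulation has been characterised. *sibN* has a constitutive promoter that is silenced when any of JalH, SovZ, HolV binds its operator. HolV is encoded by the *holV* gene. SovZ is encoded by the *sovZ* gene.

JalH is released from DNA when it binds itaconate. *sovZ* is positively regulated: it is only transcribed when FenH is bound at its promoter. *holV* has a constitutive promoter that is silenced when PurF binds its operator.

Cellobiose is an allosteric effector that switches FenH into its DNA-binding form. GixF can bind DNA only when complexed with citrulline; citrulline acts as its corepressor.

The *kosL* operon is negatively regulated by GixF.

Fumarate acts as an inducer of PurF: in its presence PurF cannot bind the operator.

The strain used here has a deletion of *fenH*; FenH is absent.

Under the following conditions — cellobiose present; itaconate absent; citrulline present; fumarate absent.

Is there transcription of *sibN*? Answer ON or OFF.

Itaconate is absent, so JalH is active.
FenH is non-functional in this strain, so it has no effect.
Required activator FenH is absent, so *sovZ* is not transcribed.
So SovZ is not produced.
Fumarate is absent, so PurF is active.
With repressor PurF bound, *holV* is not transcribed.
So HolV is not produced.
With repressor JalH bound, *sibN* is not transcribed.

OFF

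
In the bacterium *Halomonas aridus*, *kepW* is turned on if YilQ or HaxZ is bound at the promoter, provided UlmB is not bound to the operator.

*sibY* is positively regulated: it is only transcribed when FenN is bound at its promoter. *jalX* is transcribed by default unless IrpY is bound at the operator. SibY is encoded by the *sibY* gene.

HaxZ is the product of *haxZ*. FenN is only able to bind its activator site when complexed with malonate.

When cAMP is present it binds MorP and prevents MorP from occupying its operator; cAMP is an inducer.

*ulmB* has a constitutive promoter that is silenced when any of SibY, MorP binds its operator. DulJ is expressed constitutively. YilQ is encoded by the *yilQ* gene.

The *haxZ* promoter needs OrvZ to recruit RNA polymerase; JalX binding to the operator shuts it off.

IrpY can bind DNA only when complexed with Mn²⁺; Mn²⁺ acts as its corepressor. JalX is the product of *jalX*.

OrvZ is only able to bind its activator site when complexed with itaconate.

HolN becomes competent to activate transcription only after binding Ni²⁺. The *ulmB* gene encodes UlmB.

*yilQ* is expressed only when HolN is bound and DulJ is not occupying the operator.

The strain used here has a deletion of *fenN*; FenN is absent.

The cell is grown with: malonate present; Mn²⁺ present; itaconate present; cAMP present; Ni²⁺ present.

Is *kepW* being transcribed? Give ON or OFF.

OFF

FenN is non-functional in this strain, so it has no effect.
Required activator FenN is absent, so *sibY* is not transcribed.
So SibY is not produced.
cAMP is present, so MorP is inactive.
With no repressor bound, *ulmB* is transcribed.
So UlmB is produced and active.
Ni²⁺ is present, so HolN is active.
DulJ is produced constitutively and is active.
With repressor DulJ bound, *yilQ* is not transcribed.
So YilQ is not produced.
Itaconate is present, so OrvZ is active.
Mn²⁺ is present, so IrpY is active.
With repressor IrpY bound, *jalX* is not transcribed.
So JalX is not produced.
No repressor is bound and OrvZ is active, so *haxZ* is transcribed.
So HaxZ is produced and active.
With repressor UlmB bound, *kepW* is not transcribed.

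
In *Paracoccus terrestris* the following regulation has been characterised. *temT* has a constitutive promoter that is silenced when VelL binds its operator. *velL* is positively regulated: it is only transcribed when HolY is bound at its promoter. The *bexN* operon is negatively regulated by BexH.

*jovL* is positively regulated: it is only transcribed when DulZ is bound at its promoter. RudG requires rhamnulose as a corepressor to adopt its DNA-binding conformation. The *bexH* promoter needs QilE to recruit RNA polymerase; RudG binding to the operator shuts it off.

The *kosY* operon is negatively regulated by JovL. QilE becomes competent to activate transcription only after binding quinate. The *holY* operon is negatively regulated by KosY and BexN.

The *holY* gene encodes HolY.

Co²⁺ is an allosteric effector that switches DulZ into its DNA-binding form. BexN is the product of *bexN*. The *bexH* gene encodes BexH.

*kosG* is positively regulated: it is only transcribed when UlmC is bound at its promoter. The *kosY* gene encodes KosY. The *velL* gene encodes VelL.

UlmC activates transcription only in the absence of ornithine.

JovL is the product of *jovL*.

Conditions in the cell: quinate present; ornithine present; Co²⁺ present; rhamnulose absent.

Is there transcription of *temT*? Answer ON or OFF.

Co²⁺ is present, so DulZ is active.
No repressor is bound and DulZ is active, so *jovL* is transcribed.
So JovL is produced and active.
With repressor JovL bound, *kosY* is not transcribed.
So KosY is not produced.
Rhamnulose is absent, so RudG is inactive.
Quinate is present, so QilE is active.
No repressor is bound and QilE is active, so *bexH* is transcribed.
So BexH is produced and active.
With repressor BexH bound, *bexN* is not transcribed.
So BexN is not produced.
With no repressor bound, *holY* is transcribed.
So HolY is produced and active.
No repressor is bound and HolY is active, so *velL* is transcribed.
So VelL is produced and active.
With repressor VelL bound, *temT* is not transcribed.

OFF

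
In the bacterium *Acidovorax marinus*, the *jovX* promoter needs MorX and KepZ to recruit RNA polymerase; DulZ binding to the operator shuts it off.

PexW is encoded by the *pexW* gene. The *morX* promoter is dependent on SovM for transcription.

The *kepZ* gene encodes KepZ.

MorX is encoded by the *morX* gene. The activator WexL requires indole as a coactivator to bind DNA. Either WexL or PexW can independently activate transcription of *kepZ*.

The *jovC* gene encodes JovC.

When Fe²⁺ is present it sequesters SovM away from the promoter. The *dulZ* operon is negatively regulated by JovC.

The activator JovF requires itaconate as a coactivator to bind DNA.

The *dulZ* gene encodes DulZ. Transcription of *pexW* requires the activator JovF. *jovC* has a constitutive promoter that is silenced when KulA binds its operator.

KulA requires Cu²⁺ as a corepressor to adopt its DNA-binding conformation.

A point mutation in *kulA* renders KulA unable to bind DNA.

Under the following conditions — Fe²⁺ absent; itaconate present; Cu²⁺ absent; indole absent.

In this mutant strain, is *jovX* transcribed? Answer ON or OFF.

Fe²⁺ is absent, so SovM is active.
No repressor is bound and SovM is active, so *morX* is transcribed.
So MorX is produced and active.
KulA is non-functional in this strain, so it has no effect.
With no repressor bound, *jovC* is transcribed.
So JovC is produced and active.
With repressor JovC bound, *dulZ* is not transcribed.
So DulZ is not produced.
Indole is absent, so WexL is inactive.
Itaconate is present, so JovF is active.
No repressor is bound and JovF is active, so *pexW* is transcribed.
So PexW is produced and active.
Activator PexW is present, so *kepZ* is transcribed.
So KepZ is produced and active.
No repressor is bound and MorX and KepZ are active, so *jovX* is transcribed.

ON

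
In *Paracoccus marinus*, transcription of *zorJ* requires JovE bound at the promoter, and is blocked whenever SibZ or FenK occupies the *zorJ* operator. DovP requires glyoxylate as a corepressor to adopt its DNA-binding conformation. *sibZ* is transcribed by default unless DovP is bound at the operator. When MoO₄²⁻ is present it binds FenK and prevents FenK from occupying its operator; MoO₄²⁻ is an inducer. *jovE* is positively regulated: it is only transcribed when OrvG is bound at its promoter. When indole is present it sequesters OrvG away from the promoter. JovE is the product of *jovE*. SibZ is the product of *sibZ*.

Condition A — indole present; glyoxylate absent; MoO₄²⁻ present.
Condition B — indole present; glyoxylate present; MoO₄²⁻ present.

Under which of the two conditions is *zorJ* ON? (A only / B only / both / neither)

Condition A:
Indole is present, so OrvG is inactive.
Required activator OrvG is absent, so *jovE* is not transcribed.
So JovE is not produced.
Glyoxylate is absent, so DovP is inactive.
With no repressor bound, *sibZ* is transcribed.
So SibZ is produced and active.
MoO₄²⁻ is present, so FenK is inactive.
With repressor SibZ bound, *zorJ* is not transcribed.
→ *zorJ* is OFF in A.
Condition B:
Indole is present, so OrvG is inactive.
Required activator OrvG is absent, so *jovE* is not transcribed.
So JovE is not produced.
Glyoxylate is present, so DovP is active.
With repressor DovP bound, *sibZ* is not transcribed.
So SibZ is not produced.
MoO₄²⁻ is present, so FenK is inactive.
Required activator JovE is absent, so *zorJ* is not transcribed.
→ *zorJ* is OFF in B.

neither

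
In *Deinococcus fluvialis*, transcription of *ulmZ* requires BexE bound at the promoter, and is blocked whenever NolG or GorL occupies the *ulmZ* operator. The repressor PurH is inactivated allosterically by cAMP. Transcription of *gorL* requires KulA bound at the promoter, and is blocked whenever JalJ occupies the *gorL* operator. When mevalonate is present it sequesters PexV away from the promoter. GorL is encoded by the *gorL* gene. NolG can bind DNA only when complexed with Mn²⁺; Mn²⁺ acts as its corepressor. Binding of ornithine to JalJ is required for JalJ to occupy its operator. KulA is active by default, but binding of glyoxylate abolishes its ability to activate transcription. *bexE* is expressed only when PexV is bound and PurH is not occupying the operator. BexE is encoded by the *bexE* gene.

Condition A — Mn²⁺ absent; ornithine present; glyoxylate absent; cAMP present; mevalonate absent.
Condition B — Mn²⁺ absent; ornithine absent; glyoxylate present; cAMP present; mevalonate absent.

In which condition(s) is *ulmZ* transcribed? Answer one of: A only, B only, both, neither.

both

Condition A:
Mn²⁺ is absent, so NolG is inactive.
Ornithine is present, so JalJ is active.
Glyoxylate is absent, so KulA is active.
With repressor JalJ bound, *gorL* is not transcribed.
So GorL is not produced.
cAMP is present, so PurH is inactive.
Mevalonate is absent, so PexV is active.
No repressor is bound and PexV is active, so *bexE* is transcribed.
So BexE is produced and active.
No repressor is bound and BexE is active, so *ulmZ* is transcribed.
→ *ulmZ* is ON in A.
Condition B:
Mn²⁺ is absent, so NolG is inactive.
Ornithine is absent, so JalJ is inactive.
Glyoxylate is present, so KulA is inactive.
Required activator KulA is absent, so *gorL* is not transcribed.
So GorL is not produced.
cAMP is present, so PurH is inactive.
Mevalonate is absent, so PexV is active.
No repressor is bound and PexV is active, so *bexE* is transcribed.
So BexE is produced and active.
No repressor is bound and BexE is active, so *ulmZ* is transcribed.
→ *ulmZ* is ON in B.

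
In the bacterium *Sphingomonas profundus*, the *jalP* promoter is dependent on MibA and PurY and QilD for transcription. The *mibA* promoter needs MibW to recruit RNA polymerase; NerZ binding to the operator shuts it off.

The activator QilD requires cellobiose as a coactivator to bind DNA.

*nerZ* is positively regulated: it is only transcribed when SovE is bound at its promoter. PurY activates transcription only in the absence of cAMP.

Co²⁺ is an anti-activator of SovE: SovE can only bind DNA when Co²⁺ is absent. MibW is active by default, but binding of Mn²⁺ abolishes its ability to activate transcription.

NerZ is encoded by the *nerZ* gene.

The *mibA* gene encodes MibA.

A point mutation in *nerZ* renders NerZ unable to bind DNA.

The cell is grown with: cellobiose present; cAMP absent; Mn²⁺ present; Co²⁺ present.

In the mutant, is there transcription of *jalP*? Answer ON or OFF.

OFF

Mn²⁺ is present, so MibW is inactive.
NerZ is non-functional in this strain, so it has no effect.
Required activator MibW is absent, so *mibA* is not transcribed.
So MibA is not produced.
cAMP is absent, so PurY is active.
Cellobiose is present, so QilD is active.
Required activator MibA is absent, so *jalP* is not transcribed.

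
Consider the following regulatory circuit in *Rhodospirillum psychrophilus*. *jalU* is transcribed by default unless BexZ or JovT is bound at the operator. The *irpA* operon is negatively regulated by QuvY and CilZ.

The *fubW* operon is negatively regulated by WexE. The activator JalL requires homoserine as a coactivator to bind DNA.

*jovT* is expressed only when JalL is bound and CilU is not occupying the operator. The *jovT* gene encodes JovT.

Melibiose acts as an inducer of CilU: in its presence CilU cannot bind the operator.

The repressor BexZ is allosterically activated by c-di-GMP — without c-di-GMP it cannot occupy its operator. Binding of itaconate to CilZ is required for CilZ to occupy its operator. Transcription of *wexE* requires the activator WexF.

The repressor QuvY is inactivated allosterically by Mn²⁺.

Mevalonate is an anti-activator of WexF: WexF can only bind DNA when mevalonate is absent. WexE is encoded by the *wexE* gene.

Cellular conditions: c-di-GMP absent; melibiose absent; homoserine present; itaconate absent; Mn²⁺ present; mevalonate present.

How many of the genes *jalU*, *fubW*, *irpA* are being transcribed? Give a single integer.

c-di-GMP is absent, so BexZ is inactive.
Homoserine is present, so JalL is active.
Melibiose is absent, so CilU is active.
With repressor CilU bound, *jovT* is not transcribed.
So JovT is not produced.
With no repressor bound, *jalU* is transcribed.
→ *jalU* is ON.
Mevalonate is present, so WexF is inactive.
Required activator WexF is absent, so *wexE* is not transcribed.
So WexE is not produced.
With no repressor bound, *fubW* is transcribed.
→ *fubW* is ON.
Mn²⁺ is present, so QuvY is inactive.
Itaconate is absent, so CilZ is inactive.
With no repressor bound, *irpA* is transcribed.
→ *irpA* is ON.
3 of the 3 genes are transcribed.

3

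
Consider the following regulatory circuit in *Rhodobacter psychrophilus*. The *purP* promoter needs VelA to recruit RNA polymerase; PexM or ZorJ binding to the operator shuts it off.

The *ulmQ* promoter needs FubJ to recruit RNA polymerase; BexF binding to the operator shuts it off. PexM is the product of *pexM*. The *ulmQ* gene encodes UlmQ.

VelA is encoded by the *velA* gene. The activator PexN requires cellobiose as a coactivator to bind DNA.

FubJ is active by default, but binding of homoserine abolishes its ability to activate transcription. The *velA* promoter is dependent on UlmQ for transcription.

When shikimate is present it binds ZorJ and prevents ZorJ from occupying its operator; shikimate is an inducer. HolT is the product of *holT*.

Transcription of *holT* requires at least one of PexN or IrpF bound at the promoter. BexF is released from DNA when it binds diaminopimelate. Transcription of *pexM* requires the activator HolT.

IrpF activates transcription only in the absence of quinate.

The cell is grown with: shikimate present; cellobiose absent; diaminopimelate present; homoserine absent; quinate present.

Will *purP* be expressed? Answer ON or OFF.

ON

Cellobiose is absent, so PexN is inactive.
Quinate is present, so IrpF is inactive.
No activator is available at the *holT* promoter, so *holT* is not transcribed.
So HolT is not produced.
Required activator HolT is absent, so *pexM* is not transcribed.
So PexM is not produced.
Diaminopimelate is present, so BexF is inactive.
Homoserine is absent, so FubJ is active.
No repressor is bound and FubJ is active, so *ulmQ* is transcribed.
So UlmQ is produced and active.
No repressor is bound and UlmQ is active, so *velA* is transcribed.
So VelA is produced and active.
Shikimate is present, so ZorJ is inactive.
No repressor is bound and VelA is active, so *purP* is transcribed.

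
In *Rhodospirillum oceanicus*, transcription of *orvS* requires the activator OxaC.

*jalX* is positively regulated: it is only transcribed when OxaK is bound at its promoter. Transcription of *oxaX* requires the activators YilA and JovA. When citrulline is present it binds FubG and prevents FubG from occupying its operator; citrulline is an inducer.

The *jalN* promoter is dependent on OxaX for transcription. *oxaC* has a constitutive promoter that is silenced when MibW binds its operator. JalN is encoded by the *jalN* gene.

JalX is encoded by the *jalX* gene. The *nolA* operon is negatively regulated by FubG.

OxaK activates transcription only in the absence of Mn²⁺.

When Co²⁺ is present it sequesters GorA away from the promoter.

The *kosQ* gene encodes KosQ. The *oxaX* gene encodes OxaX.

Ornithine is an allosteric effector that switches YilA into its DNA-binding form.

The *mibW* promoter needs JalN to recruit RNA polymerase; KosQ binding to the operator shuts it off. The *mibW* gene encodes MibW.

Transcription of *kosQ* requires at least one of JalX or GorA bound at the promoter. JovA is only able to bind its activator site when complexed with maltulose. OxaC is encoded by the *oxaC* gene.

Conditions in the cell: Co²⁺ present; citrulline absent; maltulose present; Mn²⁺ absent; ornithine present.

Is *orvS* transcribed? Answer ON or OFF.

ON

Mn²⁺ is absent, so OxaK is active.
No repressor is bound and OxaK is active, so *jalX* is transcribed.
So JalX is produced and active.
Co²⁺ is present, so GorA is inactive.
Activator JalX is present, so *kosQ* is transcribed.
So KosQ is produced and active.
Ornithine is present, so YilA is active.
Maltulose is present, so JovA is active.
No repressor is bound and YilA and JovA are active, so *oxaX* is transcribed.
So OxaX is produced and active.
No repressor is bound and OxaX is active, so *jalN* is transcribed.
So JalN is produced and active.
With repressor KosQ bound, *mibW* is not transcribed.
So MibW is not produced.
With no repressor bound, *oxaC* is transcribed.
So OxaC is produced and active.
No repressor is bound and OxaC is active, so *orvS* is transcribed.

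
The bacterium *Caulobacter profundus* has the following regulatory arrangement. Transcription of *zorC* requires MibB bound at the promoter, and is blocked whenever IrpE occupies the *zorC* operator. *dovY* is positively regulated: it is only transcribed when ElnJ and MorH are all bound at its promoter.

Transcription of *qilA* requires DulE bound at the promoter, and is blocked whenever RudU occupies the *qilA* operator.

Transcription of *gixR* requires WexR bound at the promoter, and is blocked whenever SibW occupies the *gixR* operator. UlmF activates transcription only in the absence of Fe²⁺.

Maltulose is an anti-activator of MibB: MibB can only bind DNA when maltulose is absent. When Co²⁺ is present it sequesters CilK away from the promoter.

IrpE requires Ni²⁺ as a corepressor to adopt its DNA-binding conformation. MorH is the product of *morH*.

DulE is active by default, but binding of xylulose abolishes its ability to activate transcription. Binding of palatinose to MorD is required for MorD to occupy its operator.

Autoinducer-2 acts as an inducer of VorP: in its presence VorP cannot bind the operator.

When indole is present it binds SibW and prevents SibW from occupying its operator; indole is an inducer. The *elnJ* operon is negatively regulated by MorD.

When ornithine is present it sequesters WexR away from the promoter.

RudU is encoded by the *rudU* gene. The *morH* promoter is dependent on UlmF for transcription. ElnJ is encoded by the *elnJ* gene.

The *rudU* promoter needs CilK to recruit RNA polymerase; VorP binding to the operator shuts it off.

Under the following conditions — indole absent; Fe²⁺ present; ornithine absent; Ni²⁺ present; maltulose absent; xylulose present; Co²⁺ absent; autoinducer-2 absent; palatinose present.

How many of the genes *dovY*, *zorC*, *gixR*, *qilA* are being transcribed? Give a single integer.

0

Palatinose is present, so MorD is active.
With repressor MorD bound, *elnJ* is not transcribed.
So ElnJ is not produced.
Fe²⁺ is present, so UlmF is inactive.
Required activator UlmF is absent, so *morH* is not transcribed.
So MorH is not produced.
Required activator ElnJ is absent, so *dovY* is not transcribed.
→ *dovY* is OFF.
Ni²⁺ is present, so IrpE is active.
Maltulose is absent, so MibB is active.
With repressor IrpE bound, *zorC* is not transcribed.
→ *zorC* is OFF.
Ornithine is absent, so WexR is active.
Indole is absent, so SibW is active.
With repressor SibW bound, *gixR* is not transcribed.
→ *gixR* is OFF.
Xylulose is present, so DulE is inactive.
Co²⁺ is absent, so CilK is active.
Autoinducer-2 is absent, so VorP is active.
With repressor VorP bound, *rudU* is not transcribed.
So RudU is not produced.
Required activator DulE is absent, so *qilA* is not transcribed.
→ *qilA* is OFF.
0 of the 4 genes are transcribed.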